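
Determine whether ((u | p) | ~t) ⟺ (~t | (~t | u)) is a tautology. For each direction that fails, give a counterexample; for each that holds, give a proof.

(→) This fails. Under t = T, u = F, p = T, the left side is true but the right side is false.

(←) Assume the antecedent. If t is true, the antecedent forces (t = T, u = T, p = F) or (t = T, u = T, p = T), and (u | p) | ~t holds there. If t is false, (u | p) | ~t reduces to true regardless of the other variables. Either way (u | p) | ~t holds.

Only the reverse direction holds.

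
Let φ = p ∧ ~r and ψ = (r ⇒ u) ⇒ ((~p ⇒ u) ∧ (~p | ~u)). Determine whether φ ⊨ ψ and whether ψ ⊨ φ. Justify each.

(⇒) This fails. Under u = T, r = F, p = T, the left side is true but the right side is false.

(⇐) This fails. Under u = T, r = F, p = F, the left side is false but the right side is true.

Neither implication holds.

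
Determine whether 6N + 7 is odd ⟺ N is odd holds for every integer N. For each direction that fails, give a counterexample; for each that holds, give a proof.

Not equivalent: only (⇐) holds.

[⇒] This fails: take N = 4. Then 6N + 7 = 31, which is odd, yet N = 4 is even, not odd.

[⇐] Suppose N is odd. Since 6 is even, 6N is even for every N, so 6N + 7 has the same parity as 7, which is odd. Hence 6N + 7 is odd.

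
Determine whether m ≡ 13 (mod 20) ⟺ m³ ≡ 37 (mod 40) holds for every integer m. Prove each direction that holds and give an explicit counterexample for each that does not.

Forward direction. This fails: take m = 33. Then 33 ≡ 13 (mod 20), but 33³ = 35937 ≡ 17 (mod 40), not 37.

Converse. The residues r modulo 40 with r³ ≡ 37 (mod 40) are exactly {13}, and each is ≡ 13 (mod 20).

(⇒) fails; (⇐) holds.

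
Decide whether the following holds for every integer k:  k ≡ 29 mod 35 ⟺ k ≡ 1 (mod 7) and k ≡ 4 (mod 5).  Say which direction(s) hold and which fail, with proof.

(⟸) If k ≡ 1 (mod 7) and k ≡ 4 (mod 5), then by the Chinese remainder theorem k ≡ 29 (mod 35). This is exactly k ≡ 29 (mod 35).

(⟹) Suppose k ≡ 29 (mod 35); write k = 35j + 29. Since 7 ∣ 35, reducing mod 7 gives k ≡ 29 ≡ 1 (mod 7); since 5 ∣ 35, reducing mod 5 gives k ≡ 29 ≡ 4 (mod 5).

Both implications hold.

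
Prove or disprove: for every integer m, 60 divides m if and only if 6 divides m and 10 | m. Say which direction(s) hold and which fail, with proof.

(←) This fails: take m = 30. Both 6 ∣ 30 and 10 ∣ 30, yet 30 is not a multiple of 60 (since 30 = 0·60 + 30), so 60 ∤ 30.

(→) If 60 ∣ m, write m = 60q. Since 60 = 10·6, m = 6·(10q), so 6 ∣ m; and since 60 = 6·10, m = 10·(6q), so 10 ∣ m.

Only the forward implication holds.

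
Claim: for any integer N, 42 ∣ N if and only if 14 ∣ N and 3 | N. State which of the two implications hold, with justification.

Both directions hold.

Forward direction. If 42 ∣ N, write N = 42q. Since 42 = 3·14, N = 14·(3q), so 14 ∣ N; and since 42 = 14·3, N = 3·(14q), so 3 ∣ N.

Converse. Suppose 14 ∣ N and 3 ∣ N. Any common multiple of 14 and 3 is a multiple of their lcm; here gcd(14, 3) = 1, so lcm(14, 3) = 14·3 = 42, so 42 ∣ N.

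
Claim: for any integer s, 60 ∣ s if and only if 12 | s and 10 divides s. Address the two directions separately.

Both implications hold.

(→) If 60 ∣ s, write s = 60q. Since 60 = 5·12, s = 12·(5q), so 12 ∣ s; and since 60 = 6·10, s = 10·(6q), so 10 ∣ s.

(←) Suppose 12 ∣ s and 10 ∣ s. Any common multiple of 12 and 10 is a multiple of their lcm; here lcm(12, 10) = 12·10/gcd(12, 10) = 120/2 = 60, so 60 ∣ s.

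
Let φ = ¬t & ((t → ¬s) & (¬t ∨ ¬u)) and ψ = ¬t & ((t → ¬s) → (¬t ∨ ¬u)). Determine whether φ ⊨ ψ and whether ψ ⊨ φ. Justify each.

Both directions hold.

Forward direction. Assume the antecedent. If u is true, the antecedent forces (u = T, s = F, t = F) or (u = T, s = T, t = F), and ¬t & ((t → ¬s) → (¬t ∨ ¬u)) holds there. If u is false, the antecedent forces (u = F, s = F, t = F) or (u = F, s = T, t = F), and ¬t & ((t → ¬s) → (¬t ∨ ¬u)) holds there. Either way ¬t & ((t → ¬s) → (¬t ∨ ¬u)) holds.

Converse. Assume the antecedent. If u is true, the antecedent forces (u = T, s = F, t = F) or (u = T, s = T, t = F), and ¬t & ((t → ¬s) & (¬t ∨ ¬u)) holds there. If u is false, the antecedent forces (u = F, s = F, t = F) or (u = F, s = T, t = F), and ¬t & ((t → ¬s) & (¬t ∨ ¬u)) holds there. Either way ¬t & ((t → ¬s) & (¬t ∨ ¬u)) holds.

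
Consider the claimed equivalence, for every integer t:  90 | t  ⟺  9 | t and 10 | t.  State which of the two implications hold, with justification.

Both directions hold.

[⇒] If 90 ∣ t, write t = 90q. Since 90 = 10·9, t = 9·(10q), so 9 ∣ t; and since 90 = 9·10, t = 10·(9q), so 10 ∣ t.

[⇐] Suppose 9 ∣ t and 10 ∣ t. Any common multiple of 9 and 10 is a multiple of their lcm; here gcd(9, 10) = 1, so lcm(9, 10) = 9·10 = 90, so 90 ∣ t.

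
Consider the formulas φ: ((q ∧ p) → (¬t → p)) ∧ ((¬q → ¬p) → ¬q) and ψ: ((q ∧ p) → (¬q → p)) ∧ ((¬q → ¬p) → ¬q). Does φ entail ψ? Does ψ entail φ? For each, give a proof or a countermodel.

Both implications hold.

(⇒) Assume the antecedent. If p is true, the antecedent forces (p = T, t = F, q = F) or (p = T, t = T, q = F), and the consequent holds there. If p is false, the antecedent forces (p = F, t = F, q = F) or (p = F, t = T, q = F), and the consequent holds there. Either way the consequent holds.

(⇐) Assume the antecedent. If p is true, the antecedent forces (p = T, t = F, q = F) or (p = T, t = T, q = F), and the consequent holds there. If p is false, the antecedent forces (p = F, t = F, q = F) or (p = F, t = T, q = F), and the consequent holds there. Either way the consequent holds.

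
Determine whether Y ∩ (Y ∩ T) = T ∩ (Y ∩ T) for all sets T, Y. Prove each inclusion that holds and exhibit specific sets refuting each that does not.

The two sets are equal.

Forward inclusion. Let x ∈ Y ∩ (Y ∩ T). Then x ∈ T ∩ Y, from which x ∈ T ∩ (Y ∩ T).

Reverse inclusion. Let x ∈ T ∩ (Y ∩ T). Then x ∈ T ∩ Y, from which x ∈ Y ∩ (Y ∩ T).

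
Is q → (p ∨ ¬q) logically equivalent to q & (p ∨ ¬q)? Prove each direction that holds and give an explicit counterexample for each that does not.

(⇒) fails; (⇐) holds.

Forward direction. This fails. Under p = F, q = F, the left side is true but the right side is false.

Converse. Assume the antecedent. If p is true, q → (p ∨ ¬q) reduces to true regardless of the other variables. If p is false, the antecedent cannot hold. Either way q → (p ∨ ¬q) holds.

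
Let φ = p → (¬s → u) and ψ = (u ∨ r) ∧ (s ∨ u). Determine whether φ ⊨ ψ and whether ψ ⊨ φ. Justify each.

Forward direction. This fails. Under s = F, r = F, u = F, p = F, the left side is true but the right side is false.

Converse. Assume the antecedent. If u is true, p → (¬s → u) reduces to true regardless of the other variables. If u is false, the antecedent forces (s = T, r = T, u = F, p = F) or (s = T, r = T, u = F, p = T), and p → (¬s → u) holds there. Either way p → (¬s → u) holds.

Not equivalent: only (⇐) holds.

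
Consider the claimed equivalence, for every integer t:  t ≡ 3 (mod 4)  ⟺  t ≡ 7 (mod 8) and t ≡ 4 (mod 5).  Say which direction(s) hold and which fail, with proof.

The forward direction fails; the converse holds.

(→) This fails: t = 3 gives 3 ≡ 3 (mod 4) but 3 ≡ 3 (mod 8), so the conjunction on the right does not hold.

(←) Conversely, if t ≡ 7 (mod 8) and t ≡ 4 (mod 5), then by the Chinese remainder theorem t ≡ 39 (mod 40). Since 39 ≡ 3 (mod 4) and 4 ∣ 40, we get t ≡ 3 (mod 4).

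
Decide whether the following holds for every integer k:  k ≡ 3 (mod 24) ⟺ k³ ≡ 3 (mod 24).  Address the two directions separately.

The biconditional holds.

(⟹) Suppose k ≡ 3 (mod 24). Write k = 24j + 3. Then (24j + 3)³ = 13824j³ + 5184j² + 648j + 27 = 24(576j³ + 216j² + 27j + 1) + 3, so k³ ≡ 3 (mod 24).

(⟸) Conversely, suppose k³ ≡ 3 (mod 24). The only residue r in {0, …, 23} with r³ ≡ 3 (mod 24) is r = 3, so k ≡ 3 (mod 24).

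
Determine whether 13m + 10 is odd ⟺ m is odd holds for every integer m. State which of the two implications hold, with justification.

Both directions hold; the statement is true.

[⇒] Suppose 13m + 10 is odd. Since 13 is odd, 13m and m have the same parity, so 13m + 10 ≡ m + 10 (mod 2). As 10 is even, 13m + 10 is odd exactly when m is odd. Thus m is odd.

[⇐] Conversely, suppose m is odd; write m = 2j + 1. Then 13m + 10 = 13·(2j + 1) + 10 = 2·13j + 23, which is odd.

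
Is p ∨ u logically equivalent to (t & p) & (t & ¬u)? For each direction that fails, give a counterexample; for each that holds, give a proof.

The forward direction fails; the converse holds.

(→) This fails. Under t = F, p = T, u = F, the left side is true but the right side is false.

(←) Assume the antecedent. If t is true, the antecedent forces (t = T, p = T, u = F), and p ∨ u holds there. If t is false, the antecedent cannot hold. Either way p ∨ u holds.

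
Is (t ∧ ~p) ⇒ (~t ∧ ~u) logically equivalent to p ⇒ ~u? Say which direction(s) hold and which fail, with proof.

(⇒) fails and (⇐) fails.

(→) This fails. Under u = T, t = F, p = T, the left side is true but the right side is false.

(←) This fails. Under u = F, t = T, p = F, the left side is false but the right side is true.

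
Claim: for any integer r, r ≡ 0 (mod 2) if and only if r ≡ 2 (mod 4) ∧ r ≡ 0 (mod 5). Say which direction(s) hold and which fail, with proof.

Forward direction. This fails: r = 0 gives 0 ≡ 0 (mod 2) but 0 ≡ 0 (mod 4), so the conjunction on the right does not hold.

Converse. If r ≡ 2 (mod 4) and r ≡ 0 (mod 5), then by the Chinese remainder theorem r ≡ 10 (mod 20). Since 10 ≡ 0 (mod 2) and 2 ∣ 20, we get r ≡ 0 (mod 2).

Not equivalent: only (⇐) holds.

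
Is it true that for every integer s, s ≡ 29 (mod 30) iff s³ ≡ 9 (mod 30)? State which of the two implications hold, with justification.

Both directions fail.

(⟹) This fails: take s = 29. Then 29 ≡ 29 (mod 30), but 29³ = 24389 ≡ 29 (mod 30), not 9.

(⟸) This fails: take s = 9. Then 9³ = 729 ≡ 9 (mod 30), yet 9 ≡ 9 (mod 30), not 29.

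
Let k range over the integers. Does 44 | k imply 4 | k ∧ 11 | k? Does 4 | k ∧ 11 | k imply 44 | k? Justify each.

Both directions hold.

(⟸) Suppose 4 ∣ k and 11 ∣ k. Any common multiple of 4 and 11 is a multiple of their lcm; here gcd(4, 11) = 1, so lcm(4, 11) = 4·11 = 44, so 44 ∣ k.

(⟹) If 44 ∣ k, write k = 44q. Since 44 = 11·4, k = 4·(11q), so 4 ∣ k; and since 44 = 4·11, k = 11·(4q), so 11 ∣ k.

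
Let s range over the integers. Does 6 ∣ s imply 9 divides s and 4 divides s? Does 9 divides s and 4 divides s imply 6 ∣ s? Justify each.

Only the reverse direction holds.

[⇒] This fails: take s = 6. Certainly 6 ∣ 6, but 9 ∤ 6.

[⇐] Suppose 9 ∣ s and 4 ∣ s. Any common multiple of 9 and 4 is a multiple of their lcm; here gcd(9, 4) = 1, so lcm(9, 4) = 9·4 = 36, so 36 ∣ s. Since 6 ∣ 36, it follows that 6 ∣ s.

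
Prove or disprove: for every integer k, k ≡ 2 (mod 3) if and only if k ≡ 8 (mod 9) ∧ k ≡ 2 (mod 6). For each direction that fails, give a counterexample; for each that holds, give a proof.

(⇒) fails; (⇐) holds.

(→) This fails: k = 2 gives 2 ≡ 2 (mod 3) but 2 ≡ 2 (mod 9), so the conjunction on the right does not hold.

(←) Conversely, if k ≡ 8 (mod 9) and k ≡ 2 (mod 6), then by the Chinese remainder theorem k ≡ 8 (mod 18). Since 8 ≡ 2 (mod 3) and 3 ∣ 18, we get k ≡ 2 (mod 3).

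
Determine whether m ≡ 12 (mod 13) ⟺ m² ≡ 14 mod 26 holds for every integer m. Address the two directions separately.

(→) This fails: take m = 25. Then 25 ≡ 12 (mod 13), but 25² = 625 ≡ 1 (mod 26), not 14.

(←) This fails: take m = 14. Then 14² = 196 ≡ 14 (mod 26), yet 14 ≡ 1 (mod 13), not 12.

Neither direction holds.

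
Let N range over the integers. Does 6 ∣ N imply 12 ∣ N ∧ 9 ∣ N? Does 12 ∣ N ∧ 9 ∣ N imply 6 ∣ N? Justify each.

Converse. Suppose 12 ∣ N and 9 ∣ N. Any common multiple of 12 and 9 is a multiple of their lcm; here lcm(12, 9) = 12·9/gcd(12, 9) = 108/3 = 36, so 36 ∣ N. Since 6 ∣ 36, it follows that 6 ∣ N.

Forward direction. This fails: take N = 6. Certainly 6 ∣ 6, but 12 ∤ 6.

(⇒) fails; (⇐) holds.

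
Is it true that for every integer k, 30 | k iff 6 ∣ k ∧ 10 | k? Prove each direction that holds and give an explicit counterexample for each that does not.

The biconditional holds.

[⇒] If 30 ∣ k, write k = 30q. Since 30 = 5·6, k = 6·(5q), so 6 ∣ k; and since 30 = 3·10, k = 10·(3q), so 10 ∣ k.

[⇐] Suppose 6 ∣ k and 10 ∣ k. Any common multiple of 6 and 10 is a multiple of their lcm; here lcm(6, 10) = 6·10/gcd(6, 10) = 60/2 = 30, so 30 ∣ k.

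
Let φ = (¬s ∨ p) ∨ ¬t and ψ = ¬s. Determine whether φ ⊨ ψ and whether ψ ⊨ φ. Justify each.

(→) This fails. Under t = F, s = T, p = F, the left side is true but the right side is false.

(←) Assume the antecedent. If t is true, the antecedent forces (t = T, s = F, p = F) or (t = T, s = F, p = T), and (¬s ∨ p) ∨ ¬t holds there. If t is false, (¬s ∨ p) ∨ ¬t reduces to true regardless of the other variables. Either way (¬s ∨ p) ∨ ¬t holds.

(⇒) fails; (⇐) holds.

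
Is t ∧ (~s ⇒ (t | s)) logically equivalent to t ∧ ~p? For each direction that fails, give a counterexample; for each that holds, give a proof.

Converse. Assume the antecedent. If p is true, the antecedent cannot hold. If p is false, the antecedent forces (p = F, s = F, t = T) or (p = F, s = T, t = T), and t ∧ (~s ⇒ (t | s)) holds there. Either way t ∧ (~s ⇒ (t | s)) holds.

Forward direction. This fails. Under p = T, s = F, t = T, the left side is true but the right side is false.

Only the reverse direction holds.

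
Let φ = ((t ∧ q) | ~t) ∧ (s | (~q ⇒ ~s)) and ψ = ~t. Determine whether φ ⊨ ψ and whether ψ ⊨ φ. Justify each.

(⇒) This fails. Under s = F, t = T, q = T, the left side is true but the right side is false.

(⇐) Assume the antecedent. If s is true, the antecedent forces (s = T, t = F, q = F) or (s = T, t = F, q = T), and the consequent holds there. If s is false, the antecedent forces (s = F, t = F, q = F) or (s = F, t = F, q = T), and the consequent holds there. Either way the consequent holds.

Only the reverse direction holds.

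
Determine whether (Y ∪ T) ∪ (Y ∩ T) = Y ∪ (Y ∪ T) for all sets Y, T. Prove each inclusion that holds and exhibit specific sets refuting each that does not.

(⊆) Let x ∈ (Y ∪ T) ∪ (Y ∩ T). Then either x ∈ Y and x ∉ T; or x ∈ T and x ∉ Y; or x ∈ Y ∩ T. In each case x ∈ Y ∪ (Y ∪ T), so (Y ∪ T) ∪ (Y ∩ T) ⊆ Y ∪ (Y ∪ T).

(⊇) Let x ∈ Y ∪ (Y ∪ T). Then either x ∈ Y and x ∉ T; or x ∈ T and x ∉ Y; or x ∈ Y ∩ T. In each case x ∈ (Y ∪ T) ∪ (Y ∩ T), so Y ∪ (Y ∪ T) ⊆ (Y ∪ T) ∪ (Y ∩ T).

The two sets are equal.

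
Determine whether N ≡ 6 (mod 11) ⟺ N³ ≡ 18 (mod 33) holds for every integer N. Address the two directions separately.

Only the reverse direction holds.

Forward direction. This fails: take N = 17. Then 17 ≡ 6 (mod 11), but 17³ = 4913 ≡ 29 (mod 33), not 18.

Converse. The residues r modulo 33 with r³ ≡ 18 (mod 33) are exactly {6}, and each is ≡ 6 (mod 11).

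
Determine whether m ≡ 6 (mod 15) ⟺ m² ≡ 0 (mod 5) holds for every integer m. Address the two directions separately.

(⇒) fails and (⇐) fails.

Forward direction. This fails: take m = 6. Then 6 ≡ 6 (mod 15), but 6² = 36 ≡ 1 (mod 5), not 0.

Converse. This fails: take m = 0. Then 0² = 0 ≡ 0 (mod 5), yet 0 ≡ 0 (mod 15), not 6.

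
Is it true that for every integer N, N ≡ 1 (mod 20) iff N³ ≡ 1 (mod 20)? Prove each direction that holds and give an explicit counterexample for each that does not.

(⟹) Suppose N ≡ 1 (mod 20). Write N = 20j + 1. Then (20j + 1)³ = 8000j³ + 1200j² + 60j + 1 = 20(400j³ + 60j² + 3j) + 1, so N³ ≡ 1 (mod 20).

(⟸) Conversely, suppose N³ ≡ 1 (mod 20). The only residue r in {0, …, 19} with r³ ≡ 1 (mod 20) is r = 1, so N ≡ 1 (mod 20).

The biconditional holds.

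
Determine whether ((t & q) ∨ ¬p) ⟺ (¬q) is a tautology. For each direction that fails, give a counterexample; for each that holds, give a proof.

(⟹) This fails. Under q = T, p = F, t = F, the left side is true but the right side is false.

(⟸) This fails. Under q = F, p = T, t = F, the left side is false but the right side is true.

Neither direction holds.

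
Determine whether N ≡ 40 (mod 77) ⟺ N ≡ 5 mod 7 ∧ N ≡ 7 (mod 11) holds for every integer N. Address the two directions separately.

Both directions hold; the statement is true.

(⟹) Suppose N ≡ 40 (mod 77); write N = 77j + 40. Since 7 ∣ 77, reducing mod 7 gives N ≡ 40 ≡ 5 (mod 7); since 11 ∣ 77, reducing mod 11 gives N ≡ 40 ≡ 7 (mod 11).

(⟸) Conversely, if N ≡ 5 (mod 7) and N ≡ 7 (mod 11), then by the Chinese remainder theorem N ≡ 40 (mod 77). This is exactly N ≡ 40 (mod 77).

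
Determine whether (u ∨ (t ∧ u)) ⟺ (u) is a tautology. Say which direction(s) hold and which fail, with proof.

(→) Assume the antecedent. If u is true, u reduces to true regardless of the other variables. If u is false, the antecedent cannot hold. Either way u holds.

(←) Assume the antecedent. If u is true, u ∨ (t ∧ u) reduces to true regardless of the other variables. If u is false, the antecedent cannot hold. Either way u ∨ (t ∧ u) holds.

Both directions hold; the statement is true.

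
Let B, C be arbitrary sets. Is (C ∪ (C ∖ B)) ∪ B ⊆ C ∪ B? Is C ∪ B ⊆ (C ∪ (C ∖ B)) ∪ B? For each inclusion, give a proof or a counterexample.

Forward inclusion. Let x ∈ (C ∪ (C ∖ B)) ∪ B. Then either x ∈ B and x ∉ C; or x ∈ C and x ∉ B; or x ∈ B ∩ C. In each case x ∈ C ∪ B, so (C ∪ (C ∖ B)) ∪ B ⊆ C ∪ B.

Reverse inclusion. Let x ∈ C ∪ B. Then either x ∈ B and x ∉ C; or x ∈ C and x ∉ B; or x ∈ B ∩ C. In each case x ∈ (C ∪ (C ∖ B)) ∪ B, so C ∪ B ⊆ (C ∪ (C ∖ B)) ∪ B.

Both inclusions hold.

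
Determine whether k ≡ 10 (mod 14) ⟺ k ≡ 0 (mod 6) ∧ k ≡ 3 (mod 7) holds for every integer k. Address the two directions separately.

The forward direction fails; the converse holds.

Forward direction. This fails: k = 10 gives 10 ≡ 10 (mod 14) but 10 ≡ 4 (mod 6), so the conjunction on the right does not hold.

Converse. If k ≡ 0 (mod 6) and k ≡ 3 (mod 7), then by the Chinese remainder theorem k ≡ 24 (mod 42). Since 24 ≡ 10 (mod 14) and 14 ∣ 42, we get k ≡ 10 (mod 14).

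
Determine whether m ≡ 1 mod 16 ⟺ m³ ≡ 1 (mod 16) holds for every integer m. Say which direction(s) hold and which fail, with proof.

Equivalent; both directions hold.

Forward direction. Suppose m ≡ 1 mod 16. Write m = 16j + 1. Then (16j + 1)³ = 4096j³ + 768j² + 48j + 1 = 16(256j³ + 48j² + 3j) + 1, so m³ ≡ 1 (mod 16).

Converse. Suppose m³ ≡ 1 (mod 16). The only residue r in {0, …, 15} with r³ ≡ 1 (mod 16) is r = 1, so m ≡ 1 (mod 16).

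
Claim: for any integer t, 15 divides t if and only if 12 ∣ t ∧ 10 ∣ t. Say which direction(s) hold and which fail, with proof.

Only the converse holds.

(→) This fails: take t = 15. Certainly 15 ∣ 15, but 12 ∤ 15.

(←) Suppose 12 ∣ t and 10 ∣ t. Any common multiple of 12 and 10 is a multiple of their lcm; here lcm(12, 10) = 12·10/gcd(12, 10) = 120/2 = 60, so 60 ∣ t. Since 15 ∣ 60, it follows that 15 ∣ t.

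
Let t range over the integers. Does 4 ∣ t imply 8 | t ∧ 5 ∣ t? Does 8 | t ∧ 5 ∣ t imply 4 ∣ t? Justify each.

Not equivalent: only (⇐) holds.

(⇒) This fails: take t = 4. Certainly 4 ∣ 4, but 8 ∤ 4.

(⇐) Suppose 8 ∣ t and 5 ∣ t. Any common multiple of 8 and 5 is a multiple of their lcm; here gcd(8, 5) = 1, so lcm(8, 5) = 8·5 = 40, so 40 ∣ t. Since 4 ∣ 40, it follows that 4 ∣ t.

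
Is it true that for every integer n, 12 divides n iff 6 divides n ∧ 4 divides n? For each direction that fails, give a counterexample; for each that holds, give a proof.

(⟹) If 12 ∣ n, write n = 12q. Since 12 = 2·6, n = 6·(2q), so 6 ∣ n; and since 12 = 3·4, n = 4·(3q), so 4 ∣ n.

(⟸) Suppose 6 ∣ n and 4 ∣ n. Any common multiple of 6 and 4 is a multiple of their lcm; here lcm(6, 4) = 6·4/gcd(6, 4) = 24/2 = 12, so 12 ∣ n.

Both implications hold.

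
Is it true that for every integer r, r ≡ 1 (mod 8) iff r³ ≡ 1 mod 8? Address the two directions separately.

(⇒) Suppose r ≡ 1 (mod 8). Write r = 8j + 1. Then (8j + 1)³ = 512j³ + 192j² + 24j + 1 = 8(64j³ + 24j² + 3j) + 1, so r³ ≡ 1 (mod 8).

(⇐) Conversely, suppose r³ ≡ 1 (mod 8). The only residue r in {0, …, 7} with r³ ≡ 1 (mod 8) is r = 1, so r ≡ 1 (mod 8).

Both directions hold; the statement is true.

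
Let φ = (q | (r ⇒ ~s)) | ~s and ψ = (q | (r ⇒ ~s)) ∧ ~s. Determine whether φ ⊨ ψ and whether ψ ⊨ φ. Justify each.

Only the reverse direction holds.

(⇒) This fails. Under q = F, r = F, s = T, the left side is true but the right side is false.

(⇐) Assume the antecedent. If q is true, (q | (r ⇒ ~s)) | ~s reduces to true regardless of the other variables. If q is false, the antecedent forces (q = F, r = F, s = F) or (q = F, r = T, s = F), and (q | (r ⇒ ~s)) | ~s holds there. Either way (q | (r ⇒ ~s)) | ~s holds.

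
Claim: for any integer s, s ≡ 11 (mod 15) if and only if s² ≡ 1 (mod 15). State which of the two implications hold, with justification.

(⟹) Suppose s ≡ 11 (mod 15). Write s = 15j + 11. Then (15j + 11)² = 225j² + 330j + 121 = 15(15j² + 22j + 8) + 1, so s² ≡ 1 (mod 15).

(⟸) This fails: take s = 1. Then 1² = 1 ≡ 1 (mod 15), yet 1 ≡ 1 (mod 15), not 11.

The forward direction holds; the converse fails.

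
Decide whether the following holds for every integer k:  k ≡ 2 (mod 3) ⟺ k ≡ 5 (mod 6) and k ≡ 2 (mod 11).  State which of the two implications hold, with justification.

Only the converse holds.

(⇒) This fails: k = 2 gives 2 ≡ 2 (mod 3) but 2 ≡ 2 (mod 6), so the conjunction on the right does not hold.

(⇐) Conversely, if k ≡ 5 (mod 6) and k ≡ 2 (mod 11), then by the Chinese remainder theorem k ≡ 35 (mod 66). Since 35 ≡ 2 (mod 3) and 3 ∣ 66, we get k ≡ 2 (mod 3).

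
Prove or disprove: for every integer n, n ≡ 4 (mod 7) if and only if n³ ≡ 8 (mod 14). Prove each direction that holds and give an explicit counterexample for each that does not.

(⇒) This fails: take n = 11. Then 11 ≡ 4 (mod 7), but 11³ = 1331 ≡ 1 (mod 14), not 8.

(⇐) This fails: take n = 2. Then 2³ = 8 ≡ 8 (mod 14), yet 2 ≡ 2 (mod 7), not 4.

Both directions fail.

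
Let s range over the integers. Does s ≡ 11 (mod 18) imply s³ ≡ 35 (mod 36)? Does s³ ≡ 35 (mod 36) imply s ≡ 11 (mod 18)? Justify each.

(⇒) This fails: take s = 29. Then 29 ≡ 11 (mod 18), but 29³ = 24389 ≡ 17 (mod 36), not 35.

(⇐) This fails: take s = 23. Then 23³ = 12167 ≡ 35 (mod 36), yet 23 ≡ 5 (mod 18), not 11.

Both directions fail.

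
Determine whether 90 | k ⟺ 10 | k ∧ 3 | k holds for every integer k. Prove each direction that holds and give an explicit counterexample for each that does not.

The forward direction holds; the converse fails.

[⇒] If 90 ∣ k, write k = 90q. Since 90 = 9·10, k = 10·(9q), so 10 ∣ k; and since 90 = 30·3, k = 3·(30q), so 3 ∣ k.

[⇐] This fails: take k = 30. Both 10 ∣ 30 and 3 ∣ 30, yet 30 is not a multiple of 90 (since 30 = 0·90 + 30), so 90 ∤ 30.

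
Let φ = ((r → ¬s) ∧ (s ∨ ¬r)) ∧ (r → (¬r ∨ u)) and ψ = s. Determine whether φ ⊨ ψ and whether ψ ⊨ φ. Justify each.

Forward direction. This fails. Under r = F, s = F, u = F, the left side is true but the right side is false.

Converse. This fails. Under r = T, s = T, u = F, the left side is false but the right side is true.

Neither direction holds.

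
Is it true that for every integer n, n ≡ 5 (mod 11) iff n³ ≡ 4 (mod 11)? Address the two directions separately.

(→) Suppose n ≡ 5 (mod 11). Write n = 11j + 5. Then (11j + 5)³ = 1331j³ + 1815j² + 825j + 125 = 11(121j³ + 165j² + 75j + 11) + 4, so n³ ≡ 4 (mod 11).

(←) Conversely, suppose n³ ≡ 4 (mod 11). The only residue r in {0, …, 10} with r³ ≡ 4 (mod 11) is r = 5, so n ≡ 5 (mod 11).

Both directions hold; the statement is true.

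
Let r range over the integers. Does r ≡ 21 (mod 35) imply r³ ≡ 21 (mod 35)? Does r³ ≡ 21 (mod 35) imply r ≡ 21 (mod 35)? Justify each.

Both directions hold; the statement is true.

(⟹) Suppose r ≡ 21 (mod 35). Write r = 35j + 21. Then (35j + 21)³ = 42875j³ + 77175j² + 46305j + 9261 = 35(1225j³ + 2205j² + 1323j + 264) + 21, so r³ ≡ 21 (mod 35).

(⟸) Conversely, suppose r³ ≡ 21 (mod 35). The only residue r in {0, …, 34} with r³ ≡ 21 (mod 35) is r = 21, so r ≡ 21 (mod 35).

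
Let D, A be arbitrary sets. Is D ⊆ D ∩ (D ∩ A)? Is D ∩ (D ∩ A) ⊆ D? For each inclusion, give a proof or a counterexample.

(⊆) fails; (⊇) holds.

Forward inclusion. This inclusion fails. Take D = {1}, A = ∅; then 1 ∈ D but 1 ∉ D ∩ (D ∩ A).

Reverse inclusion. Let x ∈ D ∩ (D ∩ A). Then x ∈ D ∩ A, from which x ∈ D.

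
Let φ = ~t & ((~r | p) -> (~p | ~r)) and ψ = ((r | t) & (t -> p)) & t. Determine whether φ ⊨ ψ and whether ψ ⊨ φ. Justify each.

[⇒] This fails. Under t = F, r = F, p = F, the left side is true but the right side is false.

[⇐] This fails. Under t = T, r = F, p = T, the left side is false but the right side is true.

Neither direction holds.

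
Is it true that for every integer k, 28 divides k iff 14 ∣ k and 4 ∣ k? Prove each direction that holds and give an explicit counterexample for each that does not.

(→) If 28 ∣ k, write k = 28q. Since 28 = 2·14, k = 14·(2q), so 14 ∣ k; and since 28 = 7·4, k = 4·(7q), so 4 ∣ k.

(←) Suppose 14 ∣ k and 4 ∣ k. Any common multiple of 14 and 4 is a multiple of their lcm; here lcm(14, 4) = 14·4/gcd(14, 4) = 56/2 = 28, so 28 ∣ k.

Equivalent; both directions hold.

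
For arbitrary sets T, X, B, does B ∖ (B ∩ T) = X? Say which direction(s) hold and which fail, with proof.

(⟹) This inclusion fails. Take T = ∅, X = ∅, B = {1}; then 1 ∈ B ∖ (B ∩ T) but 1 ∉ X.

(⟸) This inclusion fails. Take T = ∅, X = {1}, B = ∅; then 1 ∈ X but 1 ∉ B ∖ (B ∩ T).

(⊆) fails and (⊇) fails.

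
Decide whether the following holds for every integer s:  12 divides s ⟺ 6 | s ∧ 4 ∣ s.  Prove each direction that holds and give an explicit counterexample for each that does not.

Both directions hold; the statement is true.

(⇐) Suppose 6 ∣ s and 4 ∣ s. Any common multiple of 6 and 4 is a multiple of their lcm; here lcm(6, 4) = 6·4/gcd(6, 4) = 24/2 = 12, so 12 ∣ s.

(⇒) If 12 ∣ s, write s = 12q. Since 12 = 2·6, s = 6·(2q), so 6 ∣ s; and since 12 = 3·4, s = 4·(3q), so 4 ∣ s.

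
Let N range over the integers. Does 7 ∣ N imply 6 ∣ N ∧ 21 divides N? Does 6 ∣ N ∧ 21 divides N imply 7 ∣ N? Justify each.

(→) This fails: take N = 7. Certainly 7 ∣ 7, but 6 ∤ 7.

(←) Suppose 6 ∣ N and 21 ∣ N. Any common multiple of 6 and 21 is a multiple of their lcm; here lcm(6, 21) = 6·21/gcd(6, 21) = 126/3 = 42, so 42 ∣ N. Since 7 ∣ 42, it follows that 7 ∣ N.

(⇒) fails; (⇐) holds.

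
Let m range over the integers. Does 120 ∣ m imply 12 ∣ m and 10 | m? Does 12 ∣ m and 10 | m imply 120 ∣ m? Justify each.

(→) If 120 ∣ m, write m = 120q. Since 120 = 10·12, m = 12·(10q), so 12 ∣ m; and since 120 = 12·10, m = 10·(12q), so 10 ∣ m.

(←) This fails: take m = 60. Both 12 ∣ 60 and 10 ∣ 60, yet 60 is not a multiple of 120 (since 60 = 0·120 + 60), so 120 ∤ 60.

Only the forward direction holds.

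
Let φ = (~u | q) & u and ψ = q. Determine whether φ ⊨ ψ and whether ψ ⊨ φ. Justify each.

[⇒] Assume the antecedent. If u is true, the antecedent forces (u = T, q = T), and q holds there. If u is false, the antecedent cannot hold. Either way q holds.

[⇐] This fails. Under u = F, q = T, the left side is false but the right side is true.

Only the forward implication holds.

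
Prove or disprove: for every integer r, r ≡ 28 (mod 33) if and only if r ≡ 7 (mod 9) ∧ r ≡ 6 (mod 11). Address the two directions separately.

The forward direction fails; the converse holds.

(→) This fails: r = 28 gives 28 ≡ 28 (mod 33) but 28 ≡ 1 (mod 9), so the conjunction on the right does not hold.

(←) Conversely, if r ≡ 7 (mod 9) and r ≡ 6 (mod 11), then by the Chinese remainder theorem r ≡ 61 (mod 99). Since 61 ≡ 28 (mod 33) and 33 ∣ 99, we get r ≡ 28 (mod 33).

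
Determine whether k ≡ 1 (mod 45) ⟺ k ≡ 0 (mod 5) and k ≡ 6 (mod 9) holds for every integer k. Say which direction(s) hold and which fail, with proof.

(⟹) This fails: k = 1 gives 1 ≡ 1 (mod 45) but 1 ≡ 1 (mod 5), so the conjunction on the right does not hold.

(⟸) This fails: k = 15 satisfies both congruences on the right (15 ≡ 0 mod 5 and 15 ≡ 6 mod 9) yet 15 ≡ 15 (mod 45), not 1.

Neither direction holds.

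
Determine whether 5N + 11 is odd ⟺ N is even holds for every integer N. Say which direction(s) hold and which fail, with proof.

Both directions hold.

(⇒) Suppose 5N + 11 is odd. Since 5 is odd, 5N and N have the same parity, so 5N + 11 ≡ N + 11 (mod 2). As 11 is odd, 5N + 11 is odd exactly when N is even. Thus N is even.

(⇐) Conversely, suppose N is even; write N = 2j. Then 5N + 11 = 5·(2j) + 11 = 2·5j + 11, which is odd.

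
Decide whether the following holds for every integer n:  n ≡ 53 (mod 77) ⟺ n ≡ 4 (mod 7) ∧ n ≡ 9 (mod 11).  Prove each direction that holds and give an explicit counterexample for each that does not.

Equivalent; both directions hold.

(⇒) Suppose n ≡ 53 (mod 77); write n = 77j + 53. Since 7 ∣ 77, reducing mod 7 gives n ≡ 53 ≡ 4 (mod 7); since 11 ∣ 77, reducing mod 11 gives n ≡ 53 ≡ 9 (mod 11).

(⇐) Conversely, if n ≡ 4 (mod 7) and n ≡ 9 (mod 11), then by the Chinese remainder theorem n ≡ 53 (mod 77). This is exactly n ≡ 53 (mod 77).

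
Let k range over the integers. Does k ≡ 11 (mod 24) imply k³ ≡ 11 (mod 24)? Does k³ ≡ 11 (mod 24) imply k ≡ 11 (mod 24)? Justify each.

(⟹) Suppose k ≡ 11 (mod 24). Write k = 24j + 11. Then (24j + 11)³ = 13824j³ + 19008j² + 8712j + 1331 = 24(576j³ + 792j² + 363j + 55) + 11, so k³ ≡ 11 (mod 24).

(⟸) Conversely, suppose k³ ≡ 11 (mod 24). The only residue r in {0, …, 23} with r³ ≡ 11 (mod 24) is r = 11, so k ≡ 11 (mod 24).

Both implications hold.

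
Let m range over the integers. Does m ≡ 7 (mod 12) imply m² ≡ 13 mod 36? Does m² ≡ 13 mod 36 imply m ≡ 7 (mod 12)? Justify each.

Forward direction. This fails: take m = 19. Then 19 ≡ 7 (mod 12), but 19² = 361 ≡ 1 (mod 36), not 13.

Converse. This fails: take m = 11. Then 11² = 121 ≡ 13 (mod 36), yet 11 ≡ 11 (mod 12), not 7.

Neither direction holds.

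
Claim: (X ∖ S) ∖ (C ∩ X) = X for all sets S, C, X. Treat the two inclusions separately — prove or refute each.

(⟹) Let x ∈ (X ∖ S) ∖ (C ∩ X). Then x ∈ X and x ∉ S, C, from which x ∈ X.

(⟸) This inclusion fails. Take S = {1}, C = ∅, X = {1}; then 1 ∈ X but 1 ∉ (X ∖ S) ∖ (C ∩ X).

Only the forward inclusion holds.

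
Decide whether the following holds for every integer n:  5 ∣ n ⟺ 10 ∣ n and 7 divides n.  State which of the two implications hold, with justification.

(⇒) This fails: take n = 5. Certainly 5 ∣ 5, but 10 ∤ 5.

(⇐) Suppose 10 ∣ n and 7 ∣ n. Any common multiple of 10 and 7 is a multiple of their lcm; here gcd(10, 7) = 1, so lcm(10, 7) = 10·7 = 70, so 70 ∣ n. Since 5 ∣ 70, it follows that 5 ∣ n.

The forward direction fails; the converse holds.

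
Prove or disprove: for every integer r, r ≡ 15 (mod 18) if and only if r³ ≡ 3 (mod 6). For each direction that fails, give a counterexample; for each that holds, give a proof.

The forward direction holds; the converse fails.

Forward direction. Suppose r ≡ 15 (mod 18). Then r³ ≡ 15³ = 3375 (mod 18), and since 6 ∣ 18, also r³ ≡ 3 (mod 6).

Converse. This fails: take r = 3. Then 3³ = 27 ≡ 3 (mod 6), yet 3 ≡ 3 (mod 18), not 15.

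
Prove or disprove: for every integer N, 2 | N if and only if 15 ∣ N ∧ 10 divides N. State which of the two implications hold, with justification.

Only the converse holds.

Forward direction. This fails: take N = 2. Certainly 2 ∣ 2, but 15 ∤ 2.

Converse. Suppose 15 ∣ N and 10 ∣ N. Any common multiple of 15 and 10 is a multiple of their lcm; here lcm(15, 10) = 15·10/gcd(15, 10) = 150/5 = 30, so 30 ∣ N. Since 2 ∣ 30, it follows that 2 ∣ N.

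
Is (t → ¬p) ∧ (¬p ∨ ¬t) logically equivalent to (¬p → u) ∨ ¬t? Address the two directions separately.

Both directions fail.

(⟹) This fails. Under u = F, t = T, p = F, the left side is true but the right side is false.

(⟸) This fails. Under u = F, t = T, p = T, the left side is false but the right side is true.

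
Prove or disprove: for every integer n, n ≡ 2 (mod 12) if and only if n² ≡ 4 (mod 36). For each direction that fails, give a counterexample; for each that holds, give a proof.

(⇒) fails and (⇐) fails.

(⟹) This fails: take n = 14. Then 14 ≡ 2 (mod 12), but 14² = 196 ≡ 16 (mod 36), not 4.

(⟸) This fails: take n = 16. Then 16² = 256 ≡ 4 (mod 36), yet 16 ≡ 4 (mod 12), not 2.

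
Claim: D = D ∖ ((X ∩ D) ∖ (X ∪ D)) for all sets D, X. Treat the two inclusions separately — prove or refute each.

Both inclusions hold.

(⊇) Let x ∈ D ∖ ((X ∩ D) ∖ (X ∪ D)). Then either x ∈ D and x ∉ X; or x ∈ D ∩ X. In each case x ∈ D, so D ∖ ((X ∩ D) ∖ (X ∪ D)) ⊆ D.

(⊆) Let x ∈ D. Then either x ∈ D and x ∉ X; or x ∈ D ∩ X. In each case x ∈ D ∖ ((X ∩ D) ∖ (X ∪ D)), so D ⊆ D ∖ ((X ∩ D) ∖ (X ∪ D)).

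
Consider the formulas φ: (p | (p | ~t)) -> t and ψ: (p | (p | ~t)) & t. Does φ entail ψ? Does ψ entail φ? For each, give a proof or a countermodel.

(⇐) Assume the antecedent. If t is true, (p | (p | ~t)) -> t reduces to true regardless of the other variables. If t is false, the antecedent cannot hold. Either way (p | (p | ~t)) -> t holds.

(⇒) This fails. Under t = T, p = F, the left side is true but the right side is false.

The forward direction fails; the converse holds.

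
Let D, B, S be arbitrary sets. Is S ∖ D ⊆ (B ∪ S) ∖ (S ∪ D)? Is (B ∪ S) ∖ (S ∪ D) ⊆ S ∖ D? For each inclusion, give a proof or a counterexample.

(⊆) fails and (⊇) fails.

(⊆) This inclusion fails. Take D = ∅, B = ∅, S = {1}; then 1 ∈ S ∖ D but 1 ∉ (B ∪ S) ∖ (S ∪ D).

(⊇) This inclusion fails. Take D = ∅, B = {1}, S = ∅; then 1 ∈ (B ∪ S) ∖ (S ∪ D) but 1 ∉ S ∖ D.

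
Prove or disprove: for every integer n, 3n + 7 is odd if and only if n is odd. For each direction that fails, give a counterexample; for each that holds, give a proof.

(⟹) This fails: n = 2 gives 3n + 7 = 13, which is odd, but 2 is even, not odd.

(⟸) This also fails: n = 3 is odd, but 3n + 7 = 16 is even, not odd.

Neither direction holds.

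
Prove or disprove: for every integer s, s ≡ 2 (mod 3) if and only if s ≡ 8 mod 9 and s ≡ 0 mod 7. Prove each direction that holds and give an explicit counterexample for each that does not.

(⇒) fails; (⇐) holds.

(⟸) If s ≡ 8 (mod 9) and s ≡ 0 (mod 7), then by the Chinese remainder theorem s ≡ 35 (mod 63). Since 35 ≡ 2 (mod 3) and 3 ∣ 63, we get s ≡ 2 (mod 3).

(⟹) This fails: s = 2 gives 2 ≡ 2 (mod 3) but 2 ≡ 2 (mod 9), so the conjunction on the right does not hold.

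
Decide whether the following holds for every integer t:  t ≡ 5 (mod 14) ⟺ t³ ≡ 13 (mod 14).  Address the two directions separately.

[⇐] This fails: take t = 3. Then 3³ = 27 ≡ 13 (mod 14), yet 3 ≡ 3 (mod 14), not 5.

[⇒] Suppose t ≡ 5 (mod 14). Write t = 14j + 5. Then (14j + 5)³ = 2744j³ + 2940j² + 1050j + 125 = 14(196j³ + 210j² + 75j + 8) + 13, so t³ ≡ 13 (mod 14).

Not equivalent: only (⇒) holds.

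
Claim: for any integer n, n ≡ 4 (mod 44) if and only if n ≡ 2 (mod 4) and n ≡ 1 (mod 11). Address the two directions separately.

Neither implication holds.

[⇒] This fails: n = 4 gives 4 ≡ 4 (mod 44) but 4 ≡ 0 (mod 4), so the conjunction on the right does not hold.

[⇐] This fails: n = 34 satisfies both congruences on the right (34 ≡ 2 mod 4 and 34 ≡ 1 mod 11) yet 34 ≡ 34 (mod 44), not 4.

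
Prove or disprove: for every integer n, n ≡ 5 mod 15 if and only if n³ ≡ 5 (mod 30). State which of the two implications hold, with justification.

(←) The residues r modulo 30 with r³ ≡ 5 (mod 30) are exactly {5}, and each is ≡ 5 (mod 15).

(→) This fails: take n = 20. Then 20 ≡ 5 (mod 15), but 20³ = 8000 ≡ 20 (mod 30), not 5.

(⇒) fails; (⇐) holds.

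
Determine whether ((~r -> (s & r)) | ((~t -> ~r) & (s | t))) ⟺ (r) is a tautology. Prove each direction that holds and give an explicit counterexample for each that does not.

Converse. Assume the antecedent. If s is true, the consequent reduces to true regardless of the other variables. If s is false, the antecedent forces (s = F, t = F, r = T) or (s = F, t = T, r = T), and the consequent holds there. Either way the consequent holds.

Forward direction. This fails. Under s = T, t = F, r = F, the left side is true but the right side is false.

Only the converse holds.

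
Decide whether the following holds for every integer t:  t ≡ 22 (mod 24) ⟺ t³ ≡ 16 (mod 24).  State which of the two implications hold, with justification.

Only the forward implication holds.

Converse. This fails: take t = 4. Then 4³ = 64 ≡ 16 (mod 24), yet 4 ≡ 4 (mod 24), not 22.

Forward direction. Suppose t ≡ 22 (mod 24). Write t = 24j + 22. Then (24j + 22)³ = 13824j³ + 38016j² + 34848j + 10648 = 24(576j³ + 1584j² + 1452j + 443) + 16, so t³ ≡ 16 (mod 24).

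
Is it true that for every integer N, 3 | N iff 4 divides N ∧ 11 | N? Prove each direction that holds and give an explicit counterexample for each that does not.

(⟹) This fails: take N = 3. Certainly 3 ∣ 3, but 4 ∤ 3.

(⟸) This fails: take N = 44. Both 4 ∣ 44 and 11 ∣ 44, yet 44 is not a multiple of 3 (since 44 = 14·3 + 2), so 3 ∤ 44.

(⇒) fails and (⇐) fails.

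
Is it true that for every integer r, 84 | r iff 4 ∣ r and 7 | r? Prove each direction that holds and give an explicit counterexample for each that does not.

(⟹) If 84 ∣ r, write r = 84q. Since 84 = 21·4, r = 4·(21q), so 4 ∣ r; and since 84 = 12·7, r = 7·(12q), so 7 ∣ r.

(⟸) This fails: take r = 28. Both 4 ∣ 28 and 7 ∣ 28, yet 28 is not a multiple of 84 (since 28 = 0·84 + 28), so 84 ∤ 28.

Only the forward implication holds.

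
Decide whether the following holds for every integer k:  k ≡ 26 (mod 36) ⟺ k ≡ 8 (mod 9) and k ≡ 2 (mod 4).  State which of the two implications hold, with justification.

(⟹) Suppose k ≡ 26 (mod 36); write k = 36j + 26. Since 9 ∣ 36, reducing mod 9 gives k ≡ 26 ≡ 8 (mod 9); since 4 ∣ 36, reducing mod 4 gives k ≡ 26 ≡ 2 (mod 4).

(⟸) Conversely, if k ≡ 8 (mod 9) and k ≡ 2 (mod 4), then by the Chinese remainder theorem k ≡ 26 (mod 36). This is exactly k ≡ 26 (mod 36).

The biconditional holds.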